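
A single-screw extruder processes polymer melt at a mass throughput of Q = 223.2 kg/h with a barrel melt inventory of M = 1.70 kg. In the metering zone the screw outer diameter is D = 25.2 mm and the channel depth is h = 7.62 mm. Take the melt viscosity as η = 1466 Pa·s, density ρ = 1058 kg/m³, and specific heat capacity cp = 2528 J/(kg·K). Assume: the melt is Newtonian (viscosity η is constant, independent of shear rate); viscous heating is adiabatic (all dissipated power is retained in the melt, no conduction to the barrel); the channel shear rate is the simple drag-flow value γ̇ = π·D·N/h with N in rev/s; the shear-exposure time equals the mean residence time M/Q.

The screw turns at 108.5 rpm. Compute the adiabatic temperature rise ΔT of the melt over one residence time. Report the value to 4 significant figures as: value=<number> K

Throughput in SI: Q_s = 223.2 kg/h ÷ 3600 s/h = 0.062 kg/s
t_res = M / Q_s = 1.70 ÷ 0.062 = 27.4194 s
D = 25.2 mm = 0.0252 m;  h = 7.62 mm = 0.00762 m;  N = 108.5 rpm / 60 = 1.80833 rev/s
Shear rate: γ̇ = πDN/h = π·0.0252·1.80833/0.00762 = 18.7877 s⁻¹
ΔT = η·γ̇²·t_res / (ρ·cp) = 1466 · (18.7877)² · 27.4194 / (1058 · 2528) = 5.30489 K

value=5.305 K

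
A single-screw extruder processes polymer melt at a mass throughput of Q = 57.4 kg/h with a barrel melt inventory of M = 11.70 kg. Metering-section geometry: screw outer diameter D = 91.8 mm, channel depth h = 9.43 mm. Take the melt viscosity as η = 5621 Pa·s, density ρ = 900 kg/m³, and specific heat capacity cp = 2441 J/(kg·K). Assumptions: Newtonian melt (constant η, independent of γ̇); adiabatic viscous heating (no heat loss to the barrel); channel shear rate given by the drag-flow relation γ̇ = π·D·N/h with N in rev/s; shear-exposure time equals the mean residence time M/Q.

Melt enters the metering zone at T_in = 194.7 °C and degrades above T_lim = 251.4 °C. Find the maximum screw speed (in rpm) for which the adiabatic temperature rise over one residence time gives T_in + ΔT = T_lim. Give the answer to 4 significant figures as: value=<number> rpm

value=10.78 rpm

Convert throughput: Q = 57.4 kg/h = 57.4/3600 = 0.0159444 kg/s
t_res = M / Q_s = 11.70 ÷ 0.0159444 = 733.798 s
Geometry in SI: D = 91.8 mm → 0.0918 m, h = 9.43 mm → 0.00943 m
ΔT_a = T_lim − T_in = 251.4 − 194.7 = 56.7 K
γ̇_max² = ΔT_a·ρ·cp / (η·t_res) = [56.7 × 900 × 2441] / [5621 × 733.798] = 30.1997 s⁻²
γ̇_max = sqrt(30.1997) = 5.49543 s⁻¹
Solve γ̇ = πDN/h for N: N_max = γ̇_max·h/(π·D) = 5.49543 × 0.00943 / (π × 0.0918) = 0.179689 rev/s = 10.7813 rpm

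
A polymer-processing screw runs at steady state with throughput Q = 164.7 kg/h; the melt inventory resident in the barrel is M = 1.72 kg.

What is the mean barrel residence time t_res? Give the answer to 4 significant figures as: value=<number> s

Throughput in SI: Q_s = 164.7 kg/h ÷ 3600 s/h = 0.04575 kg/s
t_res = M / Q_s = 1.72 ÷ 0.04575 = 37.5956 s

value=37.60 s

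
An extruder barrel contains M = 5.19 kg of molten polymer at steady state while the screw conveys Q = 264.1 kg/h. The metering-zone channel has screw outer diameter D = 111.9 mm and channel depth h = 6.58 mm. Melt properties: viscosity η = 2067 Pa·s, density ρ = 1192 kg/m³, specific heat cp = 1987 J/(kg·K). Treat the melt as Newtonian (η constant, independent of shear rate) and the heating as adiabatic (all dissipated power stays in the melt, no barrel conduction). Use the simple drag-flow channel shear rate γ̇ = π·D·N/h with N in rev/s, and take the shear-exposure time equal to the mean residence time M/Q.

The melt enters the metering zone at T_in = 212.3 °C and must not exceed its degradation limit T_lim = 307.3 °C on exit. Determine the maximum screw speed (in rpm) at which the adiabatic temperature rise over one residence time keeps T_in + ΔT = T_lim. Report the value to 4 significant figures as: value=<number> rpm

Q_s = Q / 3600 = 264.1 / 3600 = 0.0733611 kg/s
Mean residence time: t_res = M/Q_s = 5.19 kg / 0.0733611 kg/s = 70.7459 s
Geometry in SI: D = 111.9 mm → 0.1119 m, h = 6.58 mm → 0.00658 m
ΔT_a = T_lim − T_in = 307.3 °C − 212.3 °C = 95 K
γ̇_max² = ΔT_a·ρ·cp/(η·t_res) = 95·1192·1987/(2067·70.7459) = 1538.71 s⁻²
γ̇_max = sqrt(1538.71) = 39.2263 s⁻¹
Solve γ̇ = πDN/h for N: N_max = γ̇_max·h/(π·D) = 39.2263 × 0.00658 / (π × 0.1119) = 0.734216 rev/s = 44.053 rpm

value=44.05 rpm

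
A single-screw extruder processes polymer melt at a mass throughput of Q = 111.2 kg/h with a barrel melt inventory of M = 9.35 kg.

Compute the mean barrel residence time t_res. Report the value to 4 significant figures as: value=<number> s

Q_s = Q / 3600 = 111.2 / 3600 = 0.0308889 kg/s
t_res = M / Q_s = 9.35 / 0.0308889 = 302.698 s

value=302.7 s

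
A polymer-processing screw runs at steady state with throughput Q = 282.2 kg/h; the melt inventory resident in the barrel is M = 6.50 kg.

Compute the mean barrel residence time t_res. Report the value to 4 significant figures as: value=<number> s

Throughput in SI: Q_s = 282.2 kg/h ÷ 3600 s/h = 0.0783889 kg/s
t_res = M / Q_s = 6.50 ÷ 0.0783889 = 82.9199 s

value=82.92 s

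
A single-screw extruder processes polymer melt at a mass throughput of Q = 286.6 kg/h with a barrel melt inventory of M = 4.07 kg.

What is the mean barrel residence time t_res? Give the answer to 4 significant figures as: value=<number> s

Q_s = Q / 3600 = 286.6 / 3600 = 0.0796111 kg/s
t_res = M / Q_s = 4.07 / 0.0796111 = 51.1235 s

value=51.12 s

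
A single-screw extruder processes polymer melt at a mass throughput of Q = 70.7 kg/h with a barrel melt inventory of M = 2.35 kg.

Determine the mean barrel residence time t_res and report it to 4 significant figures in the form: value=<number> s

Q_s = Q / 3600 = 70.7 / 3600 = 0.0196389 kg/s
t_res = M / Q_s = 2.35 ÷ 0.0196389 = 119.661 s

value=119.7 s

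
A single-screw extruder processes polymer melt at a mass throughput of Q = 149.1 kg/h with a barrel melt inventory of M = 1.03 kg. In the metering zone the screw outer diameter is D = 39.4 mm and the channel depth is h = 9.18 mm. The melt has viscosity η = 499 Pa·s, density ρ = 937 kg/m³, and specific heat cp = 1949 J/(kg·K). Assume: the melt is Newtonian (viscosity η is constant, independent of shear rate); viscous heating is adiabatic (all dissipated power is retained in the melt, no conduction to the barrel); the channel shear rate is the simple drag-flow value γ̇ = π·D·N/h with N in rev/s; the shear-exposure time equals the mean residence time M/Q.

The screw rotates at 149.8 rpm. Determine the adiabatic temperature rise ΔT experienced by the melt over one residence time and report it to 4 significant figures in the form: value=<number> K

value=7.701 K

Q_s = Q / 3600 = 149.1 / 3600 = 0.0414167 kg/s
t_res = M / Q_s = 1.03 / 0.0414167 = 24.8692 s
D = 39.4 mm = 0.0394 m;  h = 9.18 mm = 0.00918 m;  N = 149.8 rpm / 60 = 2.49667 rev/s
γ̇ = π D N / h = (π)(0.0394)(2.49667) / 0.00918 = 33.6639 s⁻¹
ΔT = η·γ̇²·t_res / (ρ·cp) = 499 · (33.6639)² · 24.8692 / (937 · 1949) = 7.70086 K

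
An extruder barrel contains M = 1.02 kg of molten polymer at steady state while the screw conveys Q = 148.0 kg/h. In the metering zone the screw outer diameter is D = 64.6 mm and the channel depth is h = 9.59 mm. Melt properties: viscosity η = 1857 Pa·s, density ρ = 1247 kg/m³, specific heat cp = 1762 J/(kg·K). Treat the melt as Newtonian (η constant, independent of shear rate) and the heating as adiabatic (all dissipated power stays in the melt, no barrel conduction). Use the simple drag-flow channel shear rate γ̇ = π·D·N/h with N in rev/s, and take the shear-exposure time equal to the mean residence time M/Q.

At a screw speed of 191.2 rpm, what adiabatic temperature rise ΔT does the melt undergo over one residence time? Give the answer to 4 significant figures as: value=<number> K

value=95.36 K

Throughput in SI: Q_s = 148.0 kg/h ÷ 3600 s/h = 0.0411111 kg/s
t_res = M / Q_s = 1.02 / 0.0411111 = 24.8108 s
Convert to SI: D = 0.0646 m, h = 0.00959 m, N = 191.2/60 = 3.18667 rev/s
γ̇ = π·D·N / h = π · 0.0646 · 3.18667 / 0.00959 = 67.4373 s⁻¹
Adiabatic rise: ΔT = η γ̇² t_res / (ρ cp) = 1857·(67.4373)²·24.8108 / (1247·1762) = 95.3633 K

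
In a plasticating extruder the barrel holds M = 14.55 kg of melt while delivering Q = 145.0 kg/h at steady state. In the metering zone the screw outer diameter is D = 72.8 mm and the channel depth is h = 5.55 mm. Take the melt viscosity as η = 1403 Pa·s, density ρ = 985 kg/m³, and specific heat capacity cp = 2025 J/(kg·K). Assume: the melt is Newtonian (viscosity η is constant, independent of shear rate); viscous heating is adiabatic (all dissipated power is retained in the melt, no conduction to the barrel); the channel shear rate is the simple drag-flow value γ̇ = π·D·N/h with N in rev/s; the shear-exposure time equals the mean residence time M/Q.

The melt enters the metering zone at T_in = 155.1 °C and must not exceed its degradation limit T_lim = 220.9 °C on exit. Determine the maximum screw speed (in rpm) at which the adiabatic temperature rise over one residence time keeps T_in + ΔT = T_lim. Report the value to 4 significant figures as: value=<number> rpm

value=23.43 rpm

Throughput in SI: Q_s = 145.0 kg/h ÷ 3600 s/h = 0.0402778 kg/s
t_res = M / Q_s = 14.55 ÷ 0.0402778 = 361.241 s
Convert to metres: D = 0.0728 m, h = 0.00555 m
ΔT_a = T_lim − T_in = 220.9 °C − 155.1 °C = 65.8 K
γ̇_max² = ΔT_a·ρ·cp / (η·t_res) = [65.8 × 985 × 2025] / [1403 × 361.241] = 258.96 s⁻²
Take the square root: γ̇_max = √(258.96) = 16.0922 s⁻¹
Solve γ̇ = πDN/h for N: N_max = γ̇_max·h/(π·D) = 16.0922 × 0.00555 / (π × 0.0728) = 0.390506 rev/s = 23.4304 rpm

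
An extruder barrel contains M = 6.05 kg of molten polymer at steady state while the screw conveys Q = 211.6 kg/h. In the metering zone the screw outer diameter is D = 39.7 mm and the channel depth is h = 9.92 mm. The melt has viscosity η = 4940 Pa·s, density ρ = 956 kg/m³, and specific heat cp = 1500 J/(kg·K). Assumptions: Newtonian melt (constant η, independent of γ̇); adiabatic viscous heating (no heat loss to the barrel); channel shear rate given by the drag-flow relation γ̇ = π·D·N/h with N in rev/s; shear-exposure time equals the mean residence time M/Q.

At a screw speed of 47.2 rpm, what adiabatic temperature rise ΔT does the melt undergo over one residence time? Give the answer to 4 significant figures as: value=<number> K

value=34.69 K

Convert throughput: Q = 211.6 kg/h = 211.6/3600 = 0.0587778 kg/s
Mean residence time: t_res = M/Q_s = 6.05 kg / 0.0587778 kg/s = 102.93 s
Geometry in metres: D = 39.7 mm → 0.0397 m, h = 9.92 mm → 0.00992 m; screw speed N = 47.2 rpm = 0.786667 rev/s
γ̇ = π·D·N / h = π · 0.0397 · 0.786667 / 0.00992 = 9.89053 s⁻¹
Adiabatic rise: ΔT = η γ̇² t_res / (ρ cp) = 4940·(9.89053)²·102.93 / (956·1500) = 34.6864 K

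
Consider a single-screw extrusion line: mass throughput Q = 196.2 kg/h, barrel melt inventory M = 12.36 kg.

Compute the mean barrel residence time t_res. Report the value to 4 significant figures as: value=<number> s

Throughput in SI: Q_s = 196.2 kg/h ÷ 3600 s/h = 0.0545 kg/s
Mean residence time: t_res = M/Q_s = 12.36 kg / 0.0545 kg/s = 226.789 s

value=226.8 s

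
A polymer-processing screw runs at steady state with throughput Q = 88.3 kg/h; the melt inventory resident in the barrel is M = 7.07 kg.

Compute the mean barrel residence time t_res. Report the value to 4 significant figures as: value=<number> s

value=288.2 s

Throughput in SI: Q_s = 88.3 kg/h ÷ 3600 s/h = 0.0245278 kg/s
t_res = M / Q_s = 7.07 ÷ 0.0245278 = 288.245 s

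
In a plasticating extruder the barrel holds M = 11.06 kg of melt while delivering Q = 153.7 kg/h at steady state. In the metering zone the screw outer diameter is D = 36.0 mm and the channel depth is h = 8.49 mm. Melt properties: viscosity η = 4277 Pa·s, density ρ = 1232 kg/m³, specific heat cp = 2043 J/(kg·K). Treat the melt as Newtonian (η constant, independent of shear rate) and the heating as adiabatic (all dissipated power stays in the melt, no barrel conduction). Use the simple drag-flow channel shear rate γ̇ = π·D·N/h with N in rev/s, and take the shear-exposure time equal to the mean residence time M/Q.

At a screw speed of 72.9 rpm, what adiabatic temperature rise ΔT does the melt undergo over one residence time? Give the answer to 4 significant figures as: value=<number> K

value=115.3 K

Throughput in SI: Q_s = 153.7 kg/h ÷ 3600 s/h = 0.0426944 kg/s
t_res = M / Q_s = 11.06 ÷ 0.0426944 = 259.05 s
D = 36.0 mm = 0.036 m;  h = 8.49 mm = 0.00849 m;  N = 72.9 rpm / 60 = 1.215 rev/s
Shear rate: γ̇ = πDN/h = π·0.036·1.215/0.00849 = 16.1853 s⁻¹
ΔT = η·γ̇²·t_res / (ρ·cp) = 4277 · (16.1853)² · 259.05 / (1232 · 2043) = 115.315 K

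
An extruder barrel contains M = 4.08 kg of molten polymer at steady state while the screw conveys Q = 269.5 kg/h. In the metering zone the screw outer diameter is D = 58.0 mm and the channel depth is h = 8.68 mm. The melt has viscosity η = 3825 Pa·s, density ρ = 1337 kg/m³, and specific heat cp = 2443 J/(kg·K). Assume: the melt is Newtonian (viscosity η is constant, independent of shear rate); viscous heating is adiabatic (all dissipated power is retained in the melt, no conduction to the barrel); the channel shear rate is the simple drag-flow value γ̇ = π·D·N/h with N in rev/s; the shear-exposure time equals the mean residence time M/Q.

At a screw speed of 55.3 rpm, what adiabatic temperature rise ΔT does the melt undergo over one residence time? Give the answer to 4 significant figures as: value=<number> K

Q_s = Q / 3600 = 269.5 / 3600 = 0.0748611 kg/s
t_res = M / Q_s = 4.08 / 0.0748611 = 54.5009 s
Convert to SI: D = 0.058 m, h = 0.00868 m, N = 55.3/60 = 0.921667 rev/s
γ̇ = π D N / h = (π)(0.058)(0.921667) / 0.00868 = 19.3478 s⁻¹
ΔT = η·γ̇²·t_res/(ρ·cp) = [3825 × 19.3478² × 54.5009] / [1337 × 2443] = 23.8916 K

value=23.89 K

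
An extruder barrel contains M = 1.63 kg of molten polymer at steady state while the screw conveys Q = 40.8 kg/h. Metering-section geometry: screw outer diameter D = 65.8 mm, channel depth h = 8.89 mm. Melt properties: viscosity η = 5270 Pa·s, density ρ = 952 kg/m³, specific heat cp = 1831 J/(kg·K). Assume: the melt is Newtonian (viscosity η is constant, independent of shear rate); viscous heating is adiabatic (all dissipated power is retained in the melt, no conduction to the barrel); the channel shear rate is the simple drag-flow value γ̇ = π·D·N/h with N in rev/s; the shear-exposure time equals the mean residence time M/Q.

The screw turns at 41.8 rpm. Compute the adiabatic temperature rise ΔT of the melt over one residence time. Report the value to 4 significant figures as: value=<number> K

Convert throughput: Q = 40.8 kg/h = 40.8/3600 = 0.0113333 kg/s
Mean residence time: t_res = M/Q_s = 1.63 kg / 0.0113333 kg/s = 143.824 s
Geometry in metres: D = 65.8 mm → 0.0658 m, h = 8.89 mm → 0.00889 m; screw speed N = 41.8 rpm = 0.696667 rev/s
γ̇ = π D N / h = (π)(0.0658)(0.696667) / 0.00889 = 16.1994 s⁻¹
Adiabatic rise: ΔT = η γ̇² t_res / (ρ cp) = 5270·(16.1994)²·143.824 / (952·1831) = 114.107 K

value=114.1 K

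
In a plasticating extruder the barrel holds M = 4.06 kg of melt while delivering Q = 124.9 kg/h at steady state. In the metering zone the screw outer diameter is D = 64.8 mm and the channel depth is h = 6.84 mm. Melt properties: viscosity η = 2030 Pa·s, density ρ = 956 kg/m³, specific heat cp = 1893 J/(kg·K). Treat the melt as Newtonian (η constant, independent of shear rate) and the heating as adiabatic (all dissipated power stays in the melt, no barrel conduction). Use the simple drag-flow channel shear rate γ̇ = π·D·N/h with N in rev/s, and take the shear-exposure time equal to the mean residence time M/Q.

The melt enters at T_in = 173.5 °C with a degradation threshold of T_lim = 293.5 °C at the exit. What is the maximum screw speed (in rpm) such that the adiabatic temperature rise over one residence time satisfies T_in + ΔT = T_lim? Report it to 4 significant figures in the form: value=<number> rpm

value=60.95 rpm

Throughput in SI: Q_s = 124.9 kg/h ÷ 3600 s/h = 0.0346944 kg/s
t_res = M / Q_s = 4.06 / 0.0346944 = 117.022 s
D = 64.8 mm = 0.0648 m;  h = 6.84 mm = 0.00684 m
ΔT_a = T_lim − T_in = 293.5 °C − 173.5 °C = 120 K
γ̇_max² = ΔT_a·ρ·cp/(η·t_res) = 120·956·1893/(2030·117.022) = 914.171 s⁻²
γ̇_max = sqrt(914.171) = 30.2353 s⁻¹
N_max = γ̇_max h / (πD) = 30.2353·0.00684/(π·0.0648) = 1.01589 rev/s → ×60 = 60.9532 rpm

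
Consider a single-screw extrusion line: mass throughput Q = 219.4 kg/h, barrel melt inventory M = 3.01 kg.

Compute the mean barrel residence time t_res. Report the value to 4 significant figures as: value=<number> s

value=49.39 s

Throughput in SI: Q_s = 219.4 kg/h ÷ 3600 s/h = 0.0609444 kg/s
t_res = M / Q_s = 3.01 ÷ 0.0609444 = 49.3892 s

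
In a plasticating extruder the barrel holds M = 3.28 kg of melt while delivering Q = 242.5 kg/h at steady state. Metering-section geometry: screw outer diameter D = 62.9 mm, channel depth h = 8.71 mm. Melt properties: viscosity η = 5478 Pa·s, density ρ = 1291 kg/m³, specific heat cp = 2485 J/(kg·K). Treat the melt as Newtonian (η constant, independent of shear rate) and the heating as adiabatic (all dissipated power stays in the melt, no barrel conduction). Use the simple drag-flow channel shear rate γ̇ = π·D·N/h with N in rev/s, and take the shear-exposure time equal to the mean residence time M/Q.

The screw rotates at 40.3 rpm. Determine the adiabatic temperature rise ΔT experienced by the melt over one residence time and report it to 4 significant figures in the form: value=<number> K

value=19.31 K

Q_s = Q / 3600 = 242.5 / 3600 = 0.0673611 kg/s
Mean residence time: t_res = M/Q_s = 3.28 kg / 0.0673611 kg/s = 48.6928 s
D = 62.9 mm = 0.0629 m;  h = 8.71 mm = 0.00871 m;  N = 40.3 rpm / 60 = 0.671667 rev/s
γ̇ = π·D·N / h = π · 0.0629 · 0.671667 / 0.00871 = 15.2383 s⁻¹
Adiabatic rise: ΔT = η γ̇² t_res / (ρ cp) = 5478·(15.2383)²·48.6928 / (1291·2485) = 19.3066 K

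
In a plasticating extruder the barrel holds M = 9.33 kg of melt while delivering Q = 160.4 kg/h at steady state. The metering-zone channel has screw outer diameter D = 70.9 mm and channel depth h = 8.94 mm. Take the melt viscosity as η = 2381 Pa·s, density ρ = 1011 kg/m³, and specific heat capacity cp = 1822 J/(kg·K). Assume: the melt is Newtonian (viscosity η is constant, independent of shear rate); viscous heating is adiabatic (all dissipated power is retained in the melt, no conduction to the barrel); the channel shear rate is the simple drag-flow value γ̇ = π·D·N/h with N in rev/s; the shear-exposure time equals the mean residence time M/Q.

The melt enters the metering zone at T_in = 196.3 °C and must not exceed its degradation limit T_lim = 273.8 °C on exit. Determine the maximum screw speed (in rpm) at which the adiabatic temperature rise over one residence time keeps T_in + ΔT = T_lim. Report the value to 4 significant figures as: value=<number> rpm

value=40.75 rpm

Convert throughput: Q = 160.4 kg/h = 160.4/3600 = 0.0445556 kg/s
Mean residence time: t_res = M/Q_s = 9.33 kg / 0.0445556 kg/s = 209.401 s
Convert to metres: D = 0.0709 m, h = 0.00894 m
ΔT_a = T_lim − T_in = 273.8 °C − 196.3 °C = 77.5 K
γ̇_max² = ΔT_a·ρ·cp / (η·t_res) = [77.5 × 1011 × 1822] / [2381 × 209.401] = 286.327 s⁻²
Take the square root: γ̇_max = √(286.327) = 16.9212 s⁻¹
Solve γ̇ = πDN/h for N: N_max = γ̇_max·h/(π·D) = 16.9212 × 0.00894 / (π × 0.0709) = 0.679161 rev/s = 40.7496 rpm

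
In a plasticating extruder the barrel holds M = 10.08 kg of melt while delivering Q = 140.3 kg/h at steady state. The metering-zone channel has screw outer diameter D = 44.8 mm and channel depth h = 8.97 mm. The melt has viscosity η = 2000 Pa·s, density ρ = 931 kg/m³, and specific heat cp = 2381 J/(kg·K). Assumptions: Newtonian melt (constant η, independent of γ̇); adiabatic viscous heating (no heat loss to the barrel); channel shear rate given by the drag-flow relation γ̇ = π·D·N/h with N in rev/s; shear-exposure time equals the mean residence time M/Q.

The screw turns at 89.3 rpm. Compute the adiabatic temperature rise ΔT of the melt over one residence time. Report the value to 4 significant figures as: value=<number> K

Throughput in SI: Q_s = 140.3 kg/h ÷ 3600 s/h = 0.0389722 kg/s
Mean residence time: t_res = M/Q_s = 10.08 kg / 0.0389722 kg/s = 258.646 s
Convert to SI: D = 0.0448 m, h = 0.00897 m, N = 89.3/60 = 1.48833 rev/s
γ̇ = π·D·N / h = π · 0.0448 · 1.48833 / 0.00897 = 23.3526 s⁻¹
ΔT = η·γ̇²·t_res / (ρ·cp) = 2000 · (23.3526)² · 258.646 / (931 · 2381) = 127.262 K

value=127.3 K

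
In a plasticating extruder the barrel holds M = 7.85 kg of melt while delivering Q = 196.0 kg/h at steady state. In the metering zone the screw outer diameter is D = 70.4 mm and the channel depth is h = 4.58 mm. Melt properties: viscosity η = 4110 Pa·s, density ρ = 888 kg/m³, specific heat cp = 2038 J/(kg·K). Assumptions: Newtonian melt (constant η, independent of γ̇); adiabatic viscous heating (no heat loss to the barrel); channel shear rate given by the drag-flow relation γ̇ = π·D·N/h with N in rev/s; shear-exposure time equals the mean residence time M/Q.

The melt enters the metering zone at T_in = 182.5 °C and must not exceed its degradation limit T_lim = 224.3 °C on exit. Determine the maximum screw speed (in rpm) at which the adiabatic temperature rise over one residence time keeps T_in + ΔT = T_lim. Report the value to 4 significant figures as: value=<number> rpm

value=14.04 rpm

Throughput in SI: Q_s = 196.0 kg/h ÷ 3600 s/h = 0.0544444 kg/s
t_res = M / Q_s = 7.85 / 0.0544444 = 144.184 s
D = 70.4 mm = 0.0704 m;  h = 4.58 mm = 0.00458 m
Allowable rise: ΔT_a = T_lim − T_in = 224.3 − 182.5 = 41.8 K
Invert ΔT = ηγ̇²t_res/(ρcp) for γ̇: γ̇_max² = ΔT_a ρ cp / (η t_res) = 41.8·888·2038 / (4110·144.184) = 127.654 s⁻²
Take the square root: γ̇_max = √(127.654) = 11.2984 s⁻¹
Solve γ̇ = πDN/h for N: N_max = γ̇_max·h/(π·D) = 11.2984 × 0.00458 / (π × 0.0704) = 0.23397 rev/s = 14.0382 rpm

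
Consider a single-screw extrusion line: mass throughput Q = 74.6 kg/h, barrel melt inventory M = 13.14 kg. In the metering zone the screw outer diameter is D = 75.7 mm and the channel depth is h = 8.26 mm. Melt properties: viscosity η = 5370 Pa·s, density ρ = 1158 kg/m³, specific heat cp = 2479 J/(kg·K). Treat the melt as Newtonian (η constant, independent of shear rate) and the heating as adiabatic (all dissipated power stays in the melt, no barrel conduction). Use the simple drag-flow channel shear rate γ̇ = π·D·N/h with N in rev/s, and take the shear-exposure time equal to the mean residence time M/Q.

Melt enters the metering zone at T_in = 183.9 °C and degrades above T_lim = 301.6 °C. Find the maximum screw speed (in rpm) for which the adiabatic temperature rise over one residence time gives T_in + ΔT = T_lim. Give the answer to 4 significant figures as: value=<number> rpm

Throughput in SI: Q_s = 74.6 kg/h ÷ 3600 s/h = 0.0207222 kg/s
t_res = M / Q_s = 13.14 ÷ 0.0207222 = 634.102 s
D = 75.7 mm = 0.0757 m;  h = 8.26 mm = 0.00826 m
ΔT_a = T_lim − T_in = 301.6 − 183.9 = 117.7 K
Invert ΔT = ηγ̇²t_res/(ρcp) for γ̇: γ̇_max² = ΔT_a ρ cp / (η t_res) = 117.7·1158·2479 / (5370·634.102) = 99.2266 s⁻²
Take the square root: γ̇_max = √(99.2266) = 9.96126 s⁻¹
Solve γ̇ = πDN/h for N: N_max = γ̇_max·h/(π·D) = 9.96126 × 0.00826 / (π × 0.0757) = 0.345978 rev/s = 20.7587 rpm

value=20.76 rpm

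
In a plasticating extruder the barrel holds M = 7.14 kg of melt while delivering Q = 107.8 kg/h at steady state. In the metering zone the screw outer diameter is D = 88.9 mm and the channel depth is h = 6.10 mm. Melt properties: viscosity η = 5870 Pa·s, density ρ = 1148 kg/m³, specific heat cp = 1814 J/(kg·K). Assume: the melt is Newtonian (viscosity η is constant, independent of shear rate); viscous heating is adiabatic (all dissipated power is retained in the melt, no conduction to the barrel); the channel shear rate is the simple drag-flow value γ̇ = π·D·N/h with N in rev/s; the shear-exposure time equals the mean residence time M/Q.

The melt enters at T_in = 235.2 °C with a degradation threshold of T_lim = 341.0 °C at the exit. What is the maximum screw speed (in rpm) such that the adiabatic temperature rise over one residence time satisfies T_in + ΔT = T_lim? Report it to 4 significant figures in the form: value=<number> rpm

value=16.44 rpm

Convert throughput: Q = 107.8 kg/h = 107.8/3600 = 0.0299444 kg/s
t_res = M / Q_s = 7.14 / 0.0299444 = 238.442 s
D = 88.9 mm = 0.0889 m;  h = 6.10 mm = 0.0061 m
ΔT_a = T_lim − T_in = 341.0 − 235.2 = 105.8 K
γ̇_max² = ΔT_a·ρ·cp / (η·t_res) = [105.8 × 1148 × 1814] / [5870 × 238.442] = 157.415 s⁻²
γ̇_max = √157.415 = 12.5465 s⁻¹
N_max = γ̇_max·h / (π·D) = 12.5465 · 0.0061 / (π · 0.0889) = 0.274032 rev/s = 16.4419 rpm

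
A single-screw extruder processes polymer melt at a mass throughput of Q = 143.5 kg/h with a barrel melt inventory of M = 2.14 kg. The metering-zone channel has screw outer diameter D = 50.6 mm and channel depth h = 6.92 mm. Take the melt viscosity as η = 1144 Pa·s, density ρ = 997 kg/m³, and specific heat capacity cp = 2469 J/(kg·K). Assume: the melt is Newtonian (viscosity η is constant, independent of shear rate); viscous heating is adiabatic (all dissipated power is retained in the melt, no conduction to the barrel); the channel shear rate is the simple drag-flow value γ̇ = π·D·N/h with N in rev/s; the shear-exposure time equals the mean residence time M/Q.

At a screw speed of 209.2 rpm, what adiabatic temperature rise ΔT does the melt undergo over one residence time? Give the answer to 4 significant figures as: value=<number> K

value=160.1 K

Q_s = Q / 3600 = 143.5 / 3600 = 0.0398611 kg/s
t_res = M / Q_s = 2.14 / 0.0398611 = 53.6864 s
D = 50.6 mm = 0.0506 m;  h = 6.92 mm = 0.00692 m;  N = 209.2 rpm / 60 = 3.48667 rev/s
γ̇ = π D N / h = (π)(0.0506)(3.48667) / 0.00692 = 80.0949 s⁻¹
Adiabatic rise: ΔT = η γ̇² t_res / (ρ cp) = 1144·(80.0949)²·53.6864 / (997·2469) = 160.06 K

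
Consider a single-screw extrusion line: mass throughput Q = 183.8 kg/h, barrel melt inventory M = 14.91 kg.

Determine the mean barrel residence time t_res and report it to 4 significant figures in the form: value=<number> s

value=292.0 s

Convert throughput: Q = 183.8 kg/h = 183.8/3600 = 0.0510556 kg/s
t_res = M / Q_s = 14.91 / 0.0510556 = 292.035 s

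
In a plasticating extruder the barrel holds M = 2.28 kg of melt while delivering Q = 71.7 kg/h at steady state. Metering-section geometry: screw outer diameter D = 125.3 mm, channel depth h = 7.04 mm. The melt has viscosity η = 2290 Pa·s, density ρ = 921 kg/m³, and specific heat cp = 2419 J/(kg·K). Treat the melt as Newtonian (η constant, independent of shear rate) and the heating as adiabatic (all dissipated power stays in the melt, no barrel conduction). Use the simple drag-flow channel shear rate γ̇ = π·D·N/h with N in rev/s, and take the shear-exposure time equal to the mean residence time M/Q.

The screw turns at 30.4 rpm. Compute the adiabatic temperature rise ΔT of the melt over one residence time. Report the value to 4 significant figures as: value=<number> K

Q_s = Q / 3600 = 71.7 / 3600 = 0.0199167 kg/s
t_res = M / Q_s = 2.28 ÷ 0.0199167 = 114.477 s
Geometry in metres: D = 125.3 mm → 0.1253 m, h = 7.04 mm → 0.00704 m; screw speed N = 30.4 rpm = 0.506667 rev/s
γ̇ = π·D·N / h = π · 0.1253 · 0.506667 / 0.00704 = 28.3303 s⁻¹
ΔT = η·γ̇²·t_res/(ρ·cp) = [2290 × 28.3303² × 114.477] / [921 × 2419] = 94.4407 K

value=94.44 K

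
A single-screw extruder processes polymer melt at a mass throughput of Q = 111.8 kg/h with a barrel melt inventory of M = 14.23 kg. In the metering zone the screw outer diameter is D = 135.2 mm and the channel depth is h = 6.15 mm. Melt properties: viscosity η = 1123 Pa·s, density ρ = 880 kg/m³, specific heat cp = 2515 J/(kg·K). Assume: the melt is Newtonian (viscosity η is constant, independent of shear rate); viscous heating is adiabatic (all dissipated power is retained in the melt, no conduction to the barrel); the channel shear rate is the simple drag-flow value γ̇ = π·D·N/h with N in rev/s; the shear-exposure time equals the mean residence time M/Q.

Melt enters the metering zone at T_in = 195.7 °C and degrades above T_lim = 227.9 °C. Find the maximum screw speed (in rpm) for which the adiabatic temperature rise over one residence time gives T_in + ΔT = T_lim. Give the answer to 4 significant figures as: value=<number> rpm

value=10.22 rpm

Throughput in SI: Q_s = 111.8 kg/h ÷ 3600 s/h = 0.0310556 kg/s
t_res = M / Q_s = 14.23 ÷ 0.0310556 = 458.211 s
Geometry in SI: D = 135.2 mm → 0.1352 m, h = 6.15 mm → 0.00615 m
ΔT_a = T_lim − T_in = 227.9 − 195.7 = 32.2 K
Invert ΔT = ηγ̇²t_res/(ρcp) for γ̇: γ̇_max² = ΔT_a ρ cp / (η t_res) = 32.2·880·2515 / (1123·458.211) = 138.494 s⁻²
γ̇_max = √138.494 = 11.7684 s⁻¹
N_max = γ̇_max·h / (π·D) = 11.7684 · 0.00615 / (π · 0.1352) = 0.170398 rev/s = 10.2239 rpm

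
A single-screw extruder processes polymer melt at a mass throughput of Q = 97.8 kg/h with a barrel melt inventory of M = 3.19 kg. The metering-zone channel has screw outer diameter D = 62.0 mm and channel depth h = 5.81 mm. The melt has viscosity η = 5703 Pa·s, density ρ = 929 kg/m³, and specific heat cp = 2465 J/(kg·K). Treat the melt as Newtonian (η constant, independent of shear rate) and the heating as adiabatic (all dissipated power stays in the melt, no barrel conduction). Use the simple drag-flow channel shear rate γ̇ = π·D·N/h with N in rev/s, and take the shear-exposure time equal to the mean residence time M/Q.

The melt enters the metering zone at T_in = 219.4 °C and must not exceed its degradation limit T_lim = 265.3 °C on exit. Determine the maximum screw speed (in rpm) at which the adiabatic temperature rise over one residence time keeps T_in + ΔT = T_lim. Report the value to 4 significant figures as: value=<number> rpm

Convert throughput: Q = 97.8 kg/h = 97.8/3600 = 0.0271667 kg/s
Mean residence time: t_res = M/Q_s = 3.19 kg / 0.0271667 kg/s = 117.423 s
Geometry in SI: D = 62.0 mm → 0.062 m, h = 5.81 mm → 0.00581 m
ΔT_a = T_lim − T_in = 265.3 − 219.4 = 45.9 K
γ̇_max² = ΔT_a·ρ·cp / (η·t_res) = [45.9 × 929 × 2465] / [5703 × 117.423] = 156.96 s⁻²
γ̇_max = sqrt(156.96) = 12.5283 s⁻¹
N_max = γ̇_max h / (πD) = 12.5283·0.00581/(π·0.062) = 0.373705 rev/s → ×60 = 22.4223 rpm

value=22.42 rpm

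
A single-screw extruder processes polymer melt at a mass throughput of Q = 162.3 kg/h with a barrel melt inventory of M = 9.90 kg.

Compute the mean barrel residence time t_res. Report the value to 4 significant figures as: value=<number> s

value=219.6 s

Throughput in SI: Q_s = 162.3 kg/h ÷ 3600 s/h = 0.0450833 kg/s
t_res = M / Q_s = 9.90 ÷ 0.0450833 = 219.593 s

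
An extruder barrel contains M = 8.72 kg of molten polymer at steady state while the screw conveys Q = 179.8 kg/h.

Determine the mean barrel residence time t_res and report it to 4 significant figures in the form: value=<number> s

Convert throughput: Q = 179.8 kg/h = 179.8/3600 = 0.0499444 kg/s
t_res = M / Q_s = 8.72 / 0.0499444 = 174.594 s

value=174.6 s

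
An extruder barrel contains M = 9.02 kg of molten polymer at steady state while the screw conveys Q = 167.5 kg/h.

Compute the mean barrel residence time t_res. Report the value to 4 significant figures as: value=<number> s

value=193.9 s

Throughput in SI: Q_s = 167.5 kg/h ÷ 3600 s/h = 0.0465278 kg/s
Mean residence time: t_res = M/Q_s = 9.02 kg / 0.0465278 kg/s = 193.863 s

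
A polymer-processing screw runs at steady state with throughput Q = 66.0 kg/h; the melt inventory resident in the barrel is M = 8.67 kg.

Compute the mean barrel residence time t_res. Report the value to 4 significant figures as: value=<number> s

value=472.9 s

Throughput in SI: Q_s = 66.0 kg/h ÷ 3600 s/h = 0.0183333 kg/s
Mean residence time: t_res = M/Q_s = 8.67 kg / 0.0183333 kg/s = 472.909 s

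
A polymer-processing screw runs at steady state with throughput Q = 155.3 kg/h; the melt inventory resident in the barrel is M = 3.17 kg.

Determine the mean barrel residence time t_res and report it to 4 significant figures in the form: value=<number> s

value=73.48 s

Throughput in SI: Q_s = 155.3 kg/h ÷ 3600 s/h = 0.0431389 kg/s
t_res = M / Q_s = 3.17 / 0.0431389 = 73.4836 s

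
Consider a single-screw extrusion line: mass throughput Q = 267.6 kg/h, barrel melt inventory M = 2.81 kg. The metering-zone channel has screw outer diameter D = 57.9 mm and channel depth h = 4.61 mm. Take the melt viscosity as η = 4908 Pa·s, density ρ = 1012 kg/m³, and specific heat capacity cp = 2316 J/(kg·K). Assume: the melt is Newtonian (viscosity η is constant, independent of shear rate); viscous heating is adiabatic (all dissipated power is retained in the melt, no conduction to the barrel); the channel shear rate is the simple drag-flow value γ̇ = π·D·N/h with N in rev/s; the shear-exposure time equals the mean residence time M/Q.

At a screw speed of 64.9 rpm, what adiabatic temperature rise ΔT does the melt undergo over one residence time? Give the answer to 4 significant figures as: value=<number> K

Q_s = Q / 3600 = 267.6 / 3600 = 0.0743333 kg/s
Mean residence time: t_res = M/Q_s = 2.81 kg / 0.0743333 kg/s = 37.8027 s
Convert to SI: D = 0.0579 m, h = 0.00461 m, N = 64.9/60 = 1.08167 rev/s
γ̇ = π D N / h = (π)(0.0579)(1.08167) / 0.00461 = 42.6797 s⁻¹
ΔT = η·γ̇²·t_res/(ρ·cp) = [4908 × 42.6797² × 37.8027] / [1012 × 2316] = 144.195 K

value=144.2 K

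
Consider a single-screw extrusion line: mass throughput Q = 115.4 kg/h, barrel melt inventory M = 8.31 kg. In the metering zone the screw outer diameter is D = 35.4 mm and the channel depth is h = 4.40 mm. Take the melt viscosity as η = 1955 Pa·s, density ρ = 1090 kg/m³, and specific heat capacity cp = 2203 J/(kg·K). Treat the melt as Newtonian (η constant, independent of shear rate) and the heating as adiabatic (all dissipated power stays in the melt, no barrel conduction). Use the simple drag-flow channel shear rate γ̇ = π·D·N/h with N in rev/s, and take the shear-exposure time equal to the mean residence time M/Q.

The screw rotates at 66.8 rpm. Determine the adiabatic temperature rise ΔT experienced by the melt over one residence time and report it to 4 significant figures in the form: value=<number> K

value=167.1 K

Throughput in SI: Q_s = 115.4 kg/h ÷ 3600 s/h = 0.0320556 kg/s
t_res = M / Q_s = 8.31 ÷ 0.0320556 = 259.237 s
Geometry in metres: D = 35.4 mm → 0.0354 m, h = 4.40 mm → 0.0044 m; screw speed N = 66.8 rpm = 1.11333 rev/s
γ̇ = π·D·N / h = π · 0.0354 · 1.11333 / 0.0044 = 28.1401 s⁻¹
ΔT = η·γ̇²·t_res / (ρ·cp) = 1955 · (28.1401)² · 259.237 / (1090 · 2203) = 167.13 K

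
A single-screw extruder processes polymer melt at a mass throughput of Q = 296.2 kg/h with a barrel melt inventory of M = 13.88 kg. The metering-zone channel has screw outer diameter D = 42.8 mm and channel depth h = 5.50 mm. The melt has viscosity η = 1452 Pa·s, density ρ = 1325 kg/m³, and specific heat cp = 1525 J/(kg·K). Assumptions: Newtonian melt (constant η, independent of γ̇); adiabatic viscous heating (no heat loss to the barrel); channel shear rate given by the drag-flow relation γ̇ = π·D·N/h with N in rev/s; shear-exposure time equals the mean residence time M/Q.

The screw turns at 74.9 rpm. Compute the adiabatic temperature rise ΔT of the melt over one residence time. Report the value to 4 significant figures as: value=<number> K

value=112.9 K

Convert throughput: Q = 296.2 kg/h = 296.2/3600 = 0.0822778 kg/s
t_res = M / Q_s = 13.88 ÷ 0.0822778 = 168.697 s
Convert to SI: D = 0.0428 m, h = 0.0055 m, N = 74.9/60 = 1.24833 rev/s
γ̇ = π·D·N / h = π · 0.0428 · 1.24833 / 0.0055 = 30.5184 s⁻¹
Adiabatic rise: ΔT = η γ̇² t_res / (ρ cp) = 1452·(30.5184)²·168.697 / (1325·1525) = 112.904 K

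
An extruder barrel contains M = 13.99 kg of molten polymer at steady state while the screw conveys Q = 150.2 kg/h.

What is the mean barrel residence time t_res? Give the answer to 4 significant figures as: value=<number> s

Throughput in SI: Q_s = 150.2 kg/h ÷ 3600 s/h = 0.0417222 kg/s
t_res = M / Q_s = 13.99 / 0.0417222 = 335.313 s

value=335.3 s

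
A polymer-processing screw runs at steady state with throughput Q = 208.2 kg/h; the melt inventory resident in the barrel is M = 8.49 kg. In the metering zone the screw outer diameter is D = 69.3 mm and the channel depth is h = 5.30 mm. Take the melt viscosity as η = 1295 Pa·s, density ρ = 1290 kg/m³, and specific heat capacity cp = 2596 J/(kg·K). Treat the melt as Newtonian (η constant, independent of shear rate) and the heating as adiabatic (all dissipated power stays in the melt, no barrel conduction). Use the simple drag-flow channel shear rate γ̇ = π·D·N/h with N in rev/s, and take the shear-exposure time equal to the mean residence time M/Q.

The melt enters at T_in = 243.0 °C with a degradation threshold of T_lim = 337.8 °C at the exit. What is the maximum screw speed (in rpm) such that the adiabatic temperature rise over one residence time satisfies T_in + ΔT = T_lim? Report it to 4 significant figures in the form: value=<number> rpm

Throughput in SI: Q_s = 208.2 kg/h ÷ 3600 s/h = 0.0578333 kg/s
t_res = M / Q_s = 8.49 ÷ 0.0578333 = 146.801 s
D = 69.3 mm = 0.0693 m;  h = 5.30 mm = 0.0053 m
ΔT_a = T_lim − T_in = 337.8 − 243.0 = 94.8 K
γ̇_max² = ΔT_a·ρ·cp/(η·t_res) = 94.8·1290·2596/(1295·146.801) = 1669.95 s⁻²
γ̇_max = √1669.95 = 40.865 s⁻¹
N_max = γ̇_max·h / (π·D) = 40.865 · 0.0053 / (π · 0.0693) = 0.99482 rev/s = 59.6892 rpm

value=59.69 rpm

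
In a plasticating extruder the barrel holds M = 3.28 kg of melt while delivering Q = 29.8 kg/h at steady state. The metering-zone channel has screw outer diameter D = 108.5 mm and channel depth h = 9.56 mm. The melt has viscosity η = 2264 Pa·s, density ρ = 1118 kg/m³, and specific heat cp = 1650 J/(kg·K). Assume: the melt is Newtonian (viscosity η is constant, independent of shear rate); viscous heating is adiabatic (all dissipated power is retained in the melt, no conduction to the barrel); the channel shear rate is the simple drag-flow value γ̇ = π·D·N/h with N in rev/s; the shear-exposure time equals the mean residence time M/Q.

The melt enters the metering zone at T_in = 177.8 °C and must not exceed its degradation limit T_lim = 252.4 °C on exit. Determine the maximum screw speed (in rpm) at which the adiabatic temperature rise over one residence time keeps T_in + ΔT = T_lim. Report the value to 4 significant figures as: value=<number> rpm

Throughput in SI: Q_s = 29.8 kg/h ÷ 3600 s/h = 0.00827778 kg/s
t_res = M / Q_s = 3.28 / 0.00827778 = 396.242 s
Convert to metres: D = 0.1085 m, h = 0.00956 m
ΔT_a = T_lim − T_in = 252.4 °C − 177.8 °C = 74.6 K
Invert ΔT = ηγ̇²t_res/(ρcp) for γ̇: γ̇_max² = ΔT_a ρ cp / (η t_res) = 74.6·1118·1650 / (2264·396.242) = 153.401 s⁻²
Take the square root: γ̇_max = √(153.401) = 12.3855 s⁻¹
Solve γ̇ = πDN/h for N: N_max = γ̇_max·h/(π·D) = 12.3855 × 0.00956 / (π × 0.1085) = 0.34737 rev/s = 20.8422 rpm

value=20.84 rpm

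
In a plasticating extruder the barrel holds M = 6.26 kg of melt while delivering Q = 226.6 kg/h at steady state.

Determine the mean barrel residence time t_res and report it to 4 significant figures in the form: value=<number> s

Q_s = Q / 3600 = 226.6 / 3600 = 0.0629444 kg/s
t_res = M / Q_s = 6.26 / 0.0629444 = 99.4528 s

value=99.45 s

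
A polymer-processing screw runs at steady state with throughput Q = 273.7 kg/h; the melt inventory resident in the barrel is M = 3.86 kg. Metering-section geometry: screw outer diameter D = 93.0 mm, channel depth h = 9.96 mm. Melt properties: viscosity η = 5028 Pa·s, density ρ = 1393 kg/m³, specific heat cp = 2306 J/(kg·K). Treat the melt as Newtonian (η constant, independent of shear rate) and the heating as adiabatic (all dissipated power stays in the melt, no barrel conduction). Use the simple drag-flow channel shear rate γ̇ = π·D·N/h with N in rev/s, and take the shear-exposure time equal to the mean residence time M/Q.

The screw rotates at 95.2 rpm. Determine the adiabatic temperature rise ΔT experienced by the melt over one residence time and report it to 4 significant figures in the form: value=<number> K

Q_s = Q / 3600 = 273.7 / 3600 = 0.0760278 kg/s
t_res = M / Q_s = 3.86 ÷ 0.0760278 = 50.7709 s
D = 93.0 mm = 0.093 m;  h = 9.96 mm = 0.00996 m;  N = 95.2 rpm / 60 = 1.58667 rev/s
γ̇ = π D N / h = (π)(0.093)(1.58667) / 0.00996 = 46.5435 s⁻¹
ΔT = η·γ̇²·t_res / (ρ·cp) = 5028 · (46.5435)² · 50.7709 / (1393 · 2306) = 172.154 K

value=172.2 K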